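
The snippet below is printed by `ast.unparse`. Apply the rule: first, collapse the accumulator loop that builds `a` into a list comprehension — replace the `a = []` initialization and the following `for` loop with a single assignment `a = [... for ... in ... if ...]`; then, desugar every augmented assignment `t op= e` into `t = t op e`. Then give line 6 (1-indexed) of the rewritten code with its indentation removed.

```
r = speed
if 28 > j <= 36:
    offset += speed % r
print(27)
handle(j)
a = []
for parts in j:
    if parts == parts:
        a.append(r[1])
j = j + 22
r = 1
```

a = [r[1] for parts in j if parts == parts]

Transformed code:
r = speed
if 28 > j <= 36:
    offset = offset + speed % r
print(27)
handle(j)
a = [r[1] for parts in j if parts == parts]
j = j + 22
r = 1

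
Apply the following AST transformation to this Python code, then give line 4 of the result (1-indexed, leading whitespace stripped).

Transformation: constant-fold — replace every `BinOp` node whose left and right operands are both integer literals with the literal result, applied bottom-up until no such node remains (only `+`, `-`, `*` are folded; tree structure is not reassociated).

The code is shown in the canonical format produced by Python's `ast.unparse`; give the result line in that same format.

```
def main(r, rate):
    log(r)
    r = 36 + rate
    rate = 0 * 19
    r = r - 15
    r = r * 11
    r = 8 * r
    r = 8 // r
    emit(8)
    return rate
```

Transformed code:
def main(r, rate):
    log(r)
    r = 36 + rate
    rate = 0
    r = r - 15
    r = r * 11
    r = 8 * r
    r = 8 // r
    emit(8)
    return rate

rate = 0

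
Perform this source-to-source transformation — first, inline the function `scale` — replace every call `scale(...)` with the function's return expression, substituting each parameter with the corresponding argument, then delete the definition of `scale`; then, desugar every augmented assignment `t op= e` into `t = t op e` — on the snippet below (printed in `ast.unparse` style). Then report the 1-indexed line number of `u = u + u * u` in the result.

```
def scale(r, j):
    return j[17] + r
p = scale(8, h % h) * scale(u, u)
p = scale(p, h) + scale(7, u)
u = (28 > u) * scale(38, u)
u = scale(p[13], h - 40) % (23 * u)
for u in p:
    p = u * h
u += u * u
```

Transformed code:
p = ((h % h)[17] + 8) * (u[17] + u)
p = h[17] + p + (u[17] + 7)
u = (28 > u) * (u[17] + 38)
u = ((h - 40)[17] + p[13]) % (23 * u)
for u in p:
    p = u * h
u = u + u * u

7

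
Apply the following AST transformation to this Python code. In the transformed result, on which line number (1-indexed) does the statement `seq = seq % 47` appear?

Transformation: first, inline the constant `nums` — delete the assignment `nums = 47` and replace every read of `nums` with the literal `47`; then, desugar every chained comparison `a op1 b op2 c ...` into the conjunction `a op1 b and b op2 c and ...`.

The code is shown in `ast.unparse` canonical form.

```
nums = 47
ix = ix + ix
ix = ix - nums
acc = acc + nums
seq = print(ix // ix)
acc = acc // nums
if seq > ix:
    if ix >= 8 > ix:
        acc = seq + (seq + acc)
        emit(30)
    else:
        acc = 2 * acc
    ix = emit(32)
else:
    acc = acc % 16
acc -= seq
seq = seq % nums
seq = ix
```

16

Transformed code:
ix = ix + ix
ix = ix - 47
acc = acc + 47
seq = print(ix // ix)
acc = acc // 47
if seq > ix:
    if ix >= 8 and 8 > ix:
        acc = seq + (seq + acc)
        emit(30)
    else:
        acc = 2 * acc
    ix = emit(32)
else:
    acc = acc % 16
acc -= seq
seq = seq % 47
seq = ix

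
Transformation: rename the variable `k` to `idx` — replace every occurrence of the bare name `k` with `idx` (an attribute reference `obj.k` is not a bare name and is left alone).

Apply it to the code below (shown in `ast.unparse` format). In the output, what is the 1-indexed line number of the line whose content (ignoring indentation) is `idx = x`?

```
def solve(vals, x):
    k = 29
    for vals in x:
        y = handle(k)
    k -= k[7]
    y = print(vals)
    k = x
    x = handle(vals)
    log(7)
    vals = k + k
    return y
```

7

Transformed code:
def solve(vals, x):
    idx = 29
    for vals in x:
        y = handle(idx)
    idx -= idx[7]
    y = print(vals)
    idx = x
    x = handle(vals)
    log(7)
    vals = idx + idx
    return y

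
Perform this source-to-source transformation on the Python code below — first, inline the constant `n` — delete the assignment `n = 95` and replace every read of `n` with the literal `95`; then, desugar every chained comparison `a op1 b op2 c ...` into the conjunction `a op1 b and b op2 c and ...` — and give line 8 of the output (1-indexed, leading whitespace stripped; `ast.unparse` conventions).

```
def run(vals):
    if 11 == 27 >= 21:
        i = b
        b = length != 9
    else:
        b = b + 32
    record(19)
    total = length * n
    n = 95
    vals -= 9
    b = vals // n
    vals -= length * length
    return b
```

Transformed code:
def run(vals):
    if 11 == 27 and 27 >= 21:
        i = b
        b = length != 9
    else:
        b = b + 32
    record(19)
    total = length * 95
    vals -= 9
    b = vals // 95
    vals -= length * length
    return b

total = length * 95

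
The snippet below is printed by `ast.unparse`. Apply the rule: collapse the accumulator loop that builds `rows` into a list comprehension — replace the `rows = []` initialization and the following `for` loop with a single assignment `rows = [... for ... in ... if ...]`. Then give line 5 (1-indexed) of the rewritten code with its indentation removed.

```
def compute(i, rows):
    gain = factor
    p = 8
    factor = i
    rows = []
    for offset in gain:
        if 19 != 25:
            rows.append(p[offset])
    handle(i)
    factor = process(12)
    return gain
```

rows = [p[offset] for offset in gain if 19 != 25]

Transformed code:
def compute(i, rows):
    gain = factor
    p = 8
    factor = i
    rows = [p[offset] for offset in gain if 19 != 25]
    handle(i)
    factor = process(12)
    return gain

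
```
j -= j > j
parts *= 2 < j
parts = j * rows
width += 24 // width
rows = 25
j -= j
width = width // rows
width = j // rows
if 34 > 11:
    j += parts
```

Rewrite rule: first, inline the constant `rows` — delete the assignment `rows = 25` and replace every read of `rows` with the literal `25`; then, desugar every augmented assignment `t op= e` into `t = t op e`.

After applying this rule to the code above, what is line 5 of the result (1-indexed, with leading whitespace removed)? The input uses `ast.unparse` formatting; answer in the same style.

Transformed code:
j = j - (j > j)
parts = parts * (2 < j)
parts = j * 25
width = width + 24 // width
j = j - j
width = width // 25
width = j // 25
if 34 > 11:
    j = j + parts

j = j - j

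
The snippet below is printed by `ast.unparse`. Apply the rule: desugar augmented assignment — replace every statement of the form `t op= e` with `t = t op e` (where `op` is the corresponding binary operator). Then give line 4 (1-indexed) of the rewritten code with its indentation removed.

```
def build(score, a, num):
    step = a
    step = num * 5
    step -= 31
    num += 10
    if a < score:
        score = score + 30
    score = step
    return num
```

step = step - 31

Transformed code:
def build(score, a, num):
    step = a
    step = num * 5
    step = step - 31
    num = num + 10
    if a < score:
        score = score + 30
    score = step
    return num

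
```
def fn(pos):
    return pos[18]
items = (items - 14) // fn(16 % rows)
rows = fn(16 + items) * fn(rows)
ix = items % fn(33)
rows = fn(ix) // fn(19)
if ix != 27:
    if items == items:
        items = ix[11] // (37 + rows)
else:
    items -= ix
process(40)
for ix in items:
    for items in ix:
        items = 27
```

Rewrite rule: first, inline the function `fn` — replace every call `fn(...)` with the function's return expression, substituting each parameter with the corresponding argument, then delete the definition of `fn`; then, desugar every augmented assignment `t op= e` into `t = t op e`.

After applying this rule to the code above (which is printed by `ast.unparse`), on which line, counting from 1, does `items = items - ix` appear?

Transformed code:
items = (items - 14) // (16 % rows)[18]
rows = (16 + items)[18] * rows[18]
ix = items % 33[18]
rows = ix[18] // 19[18]
if ix != 27:
    if items == items:
        items = ix[11] // (37 + rows)
else:
    items = items - ix
process(40)
for ix in items:
    for items in ix:
        items = 27

9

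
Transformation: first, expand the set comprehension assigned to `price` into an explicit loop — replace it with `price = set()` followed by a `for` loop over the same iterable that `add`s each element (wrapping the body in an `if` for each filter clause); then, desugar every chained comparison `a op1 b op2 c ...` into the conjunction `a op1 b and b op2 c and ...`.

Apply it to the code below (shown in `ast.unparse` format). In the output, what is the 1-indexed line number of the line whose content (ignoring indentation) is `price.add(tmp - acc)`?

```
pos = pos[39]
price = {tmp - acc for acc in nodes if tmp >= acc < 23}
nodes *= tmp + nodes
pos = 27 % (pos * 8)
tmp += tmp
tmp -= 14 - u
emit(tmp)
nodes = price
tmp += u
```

Transformed code:
pos = pos[39]
price = set()
for acc in nodes:
    if tmp >= acc and acc < 23:
        price.add(tmp - acc)
nodes *= tmp + nodes
pos = 27 % (pos * 8)
tmp += tmp
tmp -= 14 - u
emit(tmp)
nodes = price
tmp += u

5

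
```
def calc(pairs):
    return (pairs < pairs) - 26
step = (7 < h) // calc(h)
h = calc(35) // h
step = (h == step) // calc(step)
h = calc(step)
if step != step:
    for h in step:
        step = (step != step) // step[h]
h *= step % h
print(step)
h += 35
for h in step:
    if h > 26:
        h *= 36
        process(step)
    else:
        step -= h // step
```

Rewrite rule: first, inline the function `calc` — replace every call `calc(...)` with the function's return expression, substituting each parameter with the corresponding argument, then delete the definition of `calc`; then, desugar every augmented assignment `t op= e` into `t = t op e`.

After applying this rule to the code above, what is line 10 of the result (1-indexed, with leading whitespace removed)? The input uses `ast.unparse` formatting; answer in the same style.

Transformed code:
step = (7 < h) // ((h < h) - 26)
h = ((35 < 35) - 26) // h
step = (h == step) // ((step < step) - 26)
h = (step < step) - 26
if step != step:
    for h in step:
        step = (step != step) // step[h]
h = h * (step % h)
print(step)
h = h + 35
for h in step:
    if h > 26:
        h = h * 36
        process(step)
    else:
        step = step - h // step

h = h + 35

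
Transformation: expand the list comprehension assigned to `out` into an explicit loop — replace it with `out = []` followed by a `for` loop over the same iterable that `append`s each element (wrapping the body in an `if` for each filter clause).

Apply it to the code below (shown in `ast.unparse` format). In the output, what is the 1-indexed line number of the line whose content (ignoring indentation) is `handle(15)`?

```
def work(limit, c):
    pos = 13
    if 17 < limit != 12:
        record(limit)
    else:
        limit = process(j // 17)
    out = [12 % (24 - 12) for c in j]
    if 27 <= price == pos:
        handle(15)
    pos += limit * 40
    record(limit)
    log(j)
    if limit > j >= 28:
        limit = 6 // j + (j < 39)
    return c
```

Transformed code:
def work(limit, c):
    pos = 13
    if 17 < limit != 12:
        record(limit)
    else:
        limit = process(j // 17)
    out = []
    for c in j:
        out.append(12 % (24 - 12))
    if 27 <= price == pos:
        handle(15)
    pos += limit * 40
    record(limit)
    log(j)
    if limit > j >= 28:
        limit = 6 // j + (j < 39)
    return c

11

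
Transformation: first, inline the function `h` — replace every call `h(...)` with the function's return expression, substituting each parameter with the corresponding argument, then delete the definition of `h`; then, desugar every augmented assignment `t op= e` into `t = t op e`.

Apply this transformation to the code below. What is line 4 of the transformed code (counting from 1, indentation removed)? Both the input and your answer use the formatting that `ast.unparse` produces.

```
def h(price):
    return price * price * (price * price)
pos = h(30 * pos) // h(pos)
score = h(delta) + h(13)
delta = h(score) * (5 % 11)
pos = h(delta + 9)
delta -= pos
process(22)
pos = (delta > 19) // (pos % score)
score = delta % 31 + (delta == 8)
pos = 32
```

Transformed code:
pos = 30 * pos * (30 * pos) * (30 * pos * (30 * pos)) // (pos * pos * (pos * pos))
score = delta * delta * (delta * delta) + 13 * 13 * (13 * 13)
delta = score * score * (score * score) * (5 % 11)
pos = (delta + 9) * (delta + 9) * ((delta + 9) * (delta + 9))
delta = delta - pos
process(22)
pos = (delta > 19) // (pos % score)
score = delta % 31 + (delta == 8)
pos = 32

pos = (delta + 9) * (delta + 9) * ((delta + 9) * (delta + 9))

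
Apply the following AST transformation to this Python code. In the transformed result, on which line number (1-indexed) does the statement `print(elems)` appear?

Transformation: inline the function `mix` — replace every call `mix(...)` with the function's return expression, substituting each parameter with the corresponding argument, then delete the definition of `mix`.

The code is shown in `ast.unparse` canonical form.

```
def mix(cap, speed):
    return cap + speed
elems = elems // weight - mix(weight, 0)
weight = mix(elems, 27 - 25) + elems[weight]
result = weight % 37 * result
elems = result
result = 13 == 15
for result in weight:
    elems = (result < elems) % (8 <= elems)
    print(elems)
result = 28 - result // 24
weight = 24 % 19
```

Transformed code:
elems = elems // weight - (weight + 0)
weight = elems + (27 - 25) + elems[weight]
result = weight % 37 * result
elems = result
result = 13 == 15
for result in weight:
    elems = (result < elems) % (8 <= elems)
    print(elems)
result = 28 - result // 24
weight = 24 % 19

8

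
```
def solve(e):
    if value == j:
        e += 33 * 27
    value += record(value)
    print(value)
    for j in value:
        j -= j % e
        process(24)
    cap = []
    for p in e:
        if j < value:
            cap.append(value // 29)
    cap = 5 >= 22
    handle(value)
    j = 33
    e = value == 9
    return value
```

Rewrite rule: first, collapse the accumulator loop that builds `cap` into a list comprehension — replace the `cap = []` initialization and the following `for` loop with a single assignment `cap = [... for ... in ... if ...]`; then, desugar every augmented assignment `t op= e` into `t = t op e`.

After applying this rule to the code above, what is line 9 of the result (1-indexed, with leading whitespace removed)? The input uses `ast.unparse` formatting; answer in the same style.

Transformed code:
def solve(e):
    if value == j:
        e = e + 33 * 27
    value = value + record(value)
    print(value)
    for j in value:
        j = j - j % e
        process(24)
    cap = [value // 29 for p in e if j < value]
    cap = 5 >= 22
    handle(value)
    j = 33
    e = value == 9
    return value

cap = [value // 29 for p in e if j < value]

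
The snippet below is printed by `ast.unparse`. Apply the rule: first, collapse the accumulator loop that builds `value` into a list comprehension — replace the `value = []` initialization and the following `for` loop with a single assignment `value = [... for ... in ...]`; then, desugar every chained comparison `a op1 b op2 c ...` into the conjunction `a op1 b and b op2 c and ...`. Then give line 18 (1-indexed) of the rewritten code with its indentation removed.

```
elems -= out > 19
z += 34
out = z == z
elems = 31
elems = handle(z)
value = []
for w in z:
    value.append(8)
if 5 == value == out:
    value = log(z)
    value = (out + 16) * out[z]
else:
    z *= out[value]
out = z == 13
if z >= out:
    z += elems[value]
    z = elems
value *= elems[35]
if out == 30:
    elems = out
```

elems = out

Transformed code:
elems -= out > 19
z += 34
out = z == z
elems = 31
elems = handle(z)
value = [8 for w in z]
if 5 == value and value == out:
    value = log(z)
    value = (out + 16) * out[z]
else:
    z *= out[value]
out = z == 13
if z >= out:
    z += elems[value]
    z = elems
value *= elems[35]
if out == 30:
    elems = out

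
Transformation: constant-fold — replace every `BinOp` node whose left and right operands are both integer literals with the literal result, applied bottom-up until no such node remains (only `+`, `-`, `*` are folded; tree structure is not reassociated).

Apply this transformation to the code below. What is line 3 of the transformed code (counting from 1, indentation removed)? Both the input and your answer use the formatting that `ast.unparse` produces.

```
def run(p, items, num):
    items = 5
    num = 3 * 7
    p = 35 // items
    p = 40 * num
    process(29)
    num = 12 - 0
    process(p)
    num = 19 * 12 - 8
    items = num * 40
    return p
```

num = 21

Transformed code:
def run(p, items, num):
    items = 5
    num = 21
    p = 35 // items
    p = 40 * num
    process(29)
    num = 12
    process(p)
    num = 220
    items = num * 40
    return p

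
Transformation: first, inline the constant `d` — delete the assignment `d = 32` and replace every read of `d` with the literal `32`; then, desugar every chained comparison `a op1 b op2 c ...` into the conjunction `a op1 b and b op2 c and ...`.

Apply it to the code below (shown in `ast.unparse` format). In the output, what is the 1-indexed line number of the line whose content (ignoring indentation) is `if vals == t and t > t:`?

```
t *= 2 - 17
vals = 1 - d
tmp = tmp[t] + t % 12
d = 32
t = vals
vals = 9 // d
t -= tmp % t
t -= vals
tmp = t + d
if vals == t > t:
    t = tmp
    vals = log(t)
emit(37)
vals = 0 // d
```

9

Transformed code:
t *= 2 - 17
vals = 1 - 32
tmp = tmp[t] + t % 12
t = vals
vals = 9 // 32
t -= tmp % t
t -= vals
tmp = t + 32
if vals == t and t > t:
    t = tmp
    vals = log(t)
emit(37)
vals = 0 // 32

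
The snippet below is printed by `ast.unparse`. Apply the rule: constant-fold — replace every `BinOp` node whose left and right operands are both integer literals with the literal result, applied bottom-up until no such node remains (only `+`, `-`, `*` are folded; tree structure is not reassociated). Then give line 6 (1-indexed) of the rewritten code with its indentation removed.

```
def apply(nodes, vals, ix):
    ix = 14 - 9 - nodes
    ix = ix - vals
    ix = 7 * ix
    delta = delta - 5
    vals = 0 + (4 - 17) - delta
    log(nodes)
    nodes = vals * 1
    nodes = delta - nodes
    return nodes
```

Transformed code:
def apply(nodes, vals, ix):
    ix = 5 - nodes
    ix = ix - vals
    ix = 7 * ix
    delta = delta - 5
    vals = -13 - delta
    log(nodes)
    nodes = vals * 1
    nodes = delta - nodes
    return nodes

vals = -13 - delta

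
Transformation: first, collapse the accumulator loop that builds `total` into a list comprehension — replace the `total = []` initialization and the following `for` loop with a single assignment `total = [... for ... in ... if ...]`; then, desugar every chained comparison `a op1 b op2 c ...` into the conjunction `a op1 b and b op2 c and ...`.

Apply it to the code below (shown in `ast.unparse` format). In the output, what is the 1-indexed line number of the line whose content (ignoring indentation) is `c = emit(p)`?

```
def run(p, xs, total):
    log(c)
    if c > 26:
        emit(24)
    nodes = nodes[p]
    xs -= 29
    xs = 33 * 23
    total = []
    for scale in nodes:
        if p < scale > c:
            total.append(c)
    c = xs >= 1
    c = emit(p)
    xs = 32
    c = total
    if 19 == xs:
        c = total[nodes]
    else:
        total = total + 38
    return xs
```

Transformed code:
def run(p, xs, total):
    log(c)
    if c > 26:
        emit(24)
    nodes = nodes[p]
    xs -= 29
    xs = 33 * 23
    total = [c for scale in nodes if p < scale and scale > c]
    c = xs >= 1
    c = emit(p)
    xs = 32
    c = total
    if 19 == xs:
        c = total[nodes]
    else:
        total = total + 38
    return xs

10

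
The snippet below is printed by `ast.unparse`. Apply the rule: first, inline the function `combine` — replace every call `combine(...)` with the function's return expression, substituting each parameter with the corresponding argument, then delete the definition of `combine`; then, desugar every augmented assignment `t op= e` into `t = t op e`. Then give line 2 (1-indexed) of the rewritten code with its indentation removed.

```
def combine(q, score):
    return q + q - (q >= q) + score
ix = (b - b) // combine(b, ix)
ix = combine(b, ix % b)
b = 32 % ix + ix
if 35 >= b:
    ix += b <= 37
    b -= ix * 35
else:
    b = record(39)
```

ix = b + b - (b >= b) + ix % b

Transformed code:
ix = (b - b) // (b + b - (b >= b) + ix)
ix = b + b - (b >= b) + ix % b
b = 32 % ix + ix
if 35 >= b:
    ix = ix + (b <= 37)
    b = b - ix * 35
else:
    b = record(39)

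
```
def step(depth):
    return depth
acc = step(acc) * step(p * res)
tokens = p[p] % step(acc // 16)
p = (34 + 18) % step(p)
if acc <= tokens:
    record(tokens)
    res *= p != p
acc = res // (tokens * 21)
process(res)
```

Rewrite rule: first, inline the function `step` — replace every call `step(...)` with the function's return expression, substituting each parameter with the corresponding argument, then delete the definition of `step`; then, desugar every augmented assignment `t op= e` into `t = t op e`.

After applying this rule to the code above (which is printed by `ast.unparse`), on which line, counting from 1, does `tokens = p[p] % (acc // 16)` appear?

Transformed code:
acc = acc * (p * res)
tokens = p[p] % (acc // 16)
p = (34 + 18) % p
if acc <= tokens:
    record(tokens)
    res = res * (p != p)
acc = res // (tokens * 21)
process(res)

2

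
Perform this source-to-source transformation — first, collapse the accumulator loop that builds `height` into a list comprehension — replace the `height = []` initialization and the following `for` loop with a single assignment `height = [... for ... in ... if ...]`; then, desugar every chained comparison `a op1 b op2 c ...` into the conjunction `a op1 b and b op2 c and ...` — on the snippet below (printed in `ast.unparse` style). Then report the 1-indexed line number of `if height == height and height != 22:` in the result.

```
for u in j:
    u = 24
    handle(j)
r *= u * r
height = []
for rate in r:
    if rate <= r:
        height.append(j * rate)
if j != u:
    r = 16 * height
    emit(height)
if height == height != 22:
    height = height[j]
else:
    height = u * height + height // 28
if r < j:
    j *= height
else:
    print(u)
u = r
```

Transformed code:
for u in j:
    u = 24
    handle(j)
r *= u * r
height = [j * rate for rate in r if rate <= r]
if j != u:
    r = 16 * height
    emit(height)
if height == height and height != 22:
    height = height[j]
else:
    height = u * height + height // 28
if r < j:
    j *= height
else:
    print(u)
u = r

9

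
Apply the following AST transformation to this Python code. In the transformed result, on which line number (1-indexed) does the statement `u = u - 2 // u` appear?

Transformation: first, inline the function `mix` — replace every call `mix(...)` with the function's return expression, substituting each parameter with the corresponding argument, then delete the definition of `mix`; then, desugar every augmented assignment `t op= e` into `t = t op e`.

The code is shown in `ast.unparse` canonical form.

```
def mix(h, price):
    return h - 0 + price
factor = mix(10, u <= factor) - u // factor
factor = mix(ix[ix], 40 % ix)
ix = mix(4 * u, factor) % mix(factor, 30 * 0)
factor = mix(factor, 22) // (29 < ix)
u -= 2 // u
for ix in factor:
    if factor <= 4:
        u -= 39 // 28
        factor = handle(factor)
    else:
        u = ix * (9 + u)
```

5

Transformed code:
factor = 10 - 0 + (u <= factor) - u // factor
factor = ix[ix] - 0 + 40 % ix
ix = (4 * u - 0 + factor) % (factor - 0 + 30 * 0)
factor = (factor - 0 + 22) // (29 < ix)
u = u - 2 // u
for ix in factor:
    if factor <= 4:
        u = u - 39 // 28
        factor = handle(factor)
    else:
        u = ix * (9 + u)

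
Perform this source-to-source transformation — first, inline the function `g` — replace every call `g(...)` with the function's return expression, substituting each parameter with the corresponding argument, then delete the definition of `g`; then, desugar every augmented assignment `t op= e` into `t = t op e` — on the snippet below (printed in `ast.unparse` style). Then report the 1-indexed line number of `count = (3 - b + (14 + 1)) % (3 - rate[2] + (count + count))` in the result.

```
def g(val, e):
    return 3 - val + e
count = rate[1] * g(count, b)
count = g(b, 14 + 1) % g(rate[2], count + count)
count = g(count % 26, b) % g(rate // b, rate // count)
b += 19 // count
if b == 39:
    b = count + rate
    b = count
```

2

Transformed code:
count = rate[1] * (3 - count + b)
count = (3 - b + (14 + 1)) % (3 - rate[2] + (count + count))
count = (3 - count % 26 + b) % (3 - rate // b + rate // count)
b = b + 19 // count
if b == 39:
    b = count + rate
    b = count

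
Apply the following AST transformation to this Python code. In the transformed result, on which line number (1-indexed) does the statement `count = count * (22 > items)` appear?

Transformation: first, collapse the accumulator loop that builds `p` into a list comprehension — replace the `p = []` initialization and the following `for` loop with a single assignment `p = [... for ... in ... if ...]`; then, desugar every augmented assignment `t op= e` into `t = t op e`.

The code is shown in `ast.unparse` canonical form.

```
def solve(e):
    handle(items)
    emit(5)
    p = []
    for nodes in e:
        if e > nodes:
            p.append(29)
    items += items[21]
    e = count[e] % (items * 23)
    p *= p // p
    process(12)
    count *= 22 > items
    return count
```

Transformed code:
def solve(e):
    handle(items)
    emit(5)
    p = [29 for nodes in e if e > nodes]
    items = items + items[21]
    e = count[e] % (items * 23)
    p = p * (p // p)
    process(12)
    count = count * (22 > items)
    return count

9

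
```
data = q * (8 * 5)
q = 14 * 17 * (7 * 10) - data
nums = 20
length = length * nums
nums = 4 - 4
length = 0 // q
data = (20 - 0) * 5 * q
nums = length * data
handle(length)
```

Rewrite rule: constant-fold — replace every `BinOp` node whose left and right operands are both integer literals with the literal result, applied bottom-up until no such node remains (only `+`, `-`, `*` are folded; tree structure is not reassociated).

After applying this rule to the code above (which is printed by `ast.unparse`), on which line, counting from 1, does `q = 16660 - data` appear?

Transformed code:
data = q * 40
q = 16660 - data
nums = 20
length = length * nums
nums = 0
length = 0 // q
data = 100 * q
nums = length * data
handle(length)

2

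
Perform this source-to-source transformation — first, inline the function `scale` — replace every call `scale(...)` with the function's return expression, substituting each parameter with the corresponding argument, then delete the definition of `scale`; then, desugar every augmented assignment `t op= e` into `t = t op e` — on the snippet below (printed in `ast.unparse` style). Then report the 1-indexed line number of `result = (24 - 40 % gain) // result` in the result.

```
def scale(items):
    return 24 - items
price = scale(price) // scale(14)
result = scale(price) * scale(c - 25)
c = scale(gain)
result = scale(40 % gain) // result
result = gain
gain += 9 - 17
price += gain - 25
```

Transformed code:
price = (24 - price) // (24 - 14)
result = (24 - price) * (24 - (c - 25))
c = 24 - gain
result = (24 - 40 % gain) // result
result = gain
gain = gain + (9 - 17)
price = price + (gain - 25)

4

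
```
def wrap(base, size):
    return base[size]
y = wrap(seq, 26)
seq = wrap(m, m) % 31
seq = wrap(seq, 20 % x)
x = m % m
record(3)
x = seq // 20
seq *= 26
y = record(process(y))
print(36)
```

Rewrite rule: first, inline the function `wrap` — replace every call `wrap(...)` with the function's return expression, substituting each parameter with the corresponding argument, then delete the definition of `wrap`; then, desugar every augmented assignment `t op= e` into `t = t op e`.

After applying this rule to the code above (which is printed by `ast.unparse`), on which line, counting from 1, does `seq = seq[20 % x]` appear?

Transformed code:
y = seq[26]
seq = m[m] % 31
seq = seq[20 % x]
x = m % m
record(3)
x = seq // 20
seq = seq * 26
y = record(process(y))
print(36)

3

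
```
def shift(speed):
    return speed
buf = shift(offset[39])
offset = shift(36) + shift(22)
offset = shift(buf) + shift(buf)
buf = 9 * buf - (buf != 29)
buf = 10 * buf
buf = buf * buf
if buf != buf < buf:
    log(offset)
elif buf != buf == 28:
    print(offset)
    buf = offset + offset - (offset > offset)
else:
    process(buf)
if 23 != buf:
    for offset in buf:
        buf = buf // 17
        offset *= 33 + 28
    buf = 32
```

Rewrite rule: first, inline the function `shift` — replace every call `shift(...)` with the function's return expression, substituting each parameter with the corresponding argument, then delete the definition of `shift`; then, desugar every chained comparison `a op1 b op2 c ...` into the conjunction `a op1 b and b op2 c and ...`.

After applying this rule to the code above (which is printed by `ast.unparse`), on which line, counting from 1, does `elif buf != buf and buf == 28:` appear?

9

Transformed code:
buf = offset[39]
offset = 36 + 22
offset = buf + buf
buf = 9 * buf - (buf != 29)
buf = 10 * buf
buf = buf * buf
if buf != buf and buf < buf:
    log(offset)
elif buf != buf and buf == 28:
    print(offset)
    buf = offset + offset - (offset > offset)
else:
    process(buf)
if 23 != buf:
    for offset in buf:
        buf = buf // 17
        offset *= 33 + 28
    buf = 32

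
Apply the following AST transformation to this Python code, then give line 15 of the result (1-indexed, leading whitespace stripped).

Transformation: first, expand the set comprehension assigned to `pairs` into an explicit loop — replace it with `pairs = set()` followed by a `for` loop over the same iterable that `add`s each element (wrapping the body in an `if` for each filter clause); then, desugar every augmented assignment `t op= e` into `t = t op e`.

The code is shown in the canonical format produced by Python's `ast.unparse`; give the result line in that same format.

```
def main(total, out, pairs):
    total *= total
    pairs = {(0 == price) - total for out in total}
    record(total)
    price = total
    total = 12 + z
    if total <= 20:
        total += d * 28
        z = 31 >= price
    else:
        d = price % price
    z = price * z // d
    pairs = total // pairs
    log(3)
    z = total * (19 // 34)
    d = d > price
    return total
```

pairs = total // pairs

Transformed code:
def main(total, out, pairs):
    total = total * total
    pairs = set()
    for out in total:
        pairs.add((0 == price) - total)
    record(total)
    price = total
    total = 12 + z
    if total <= 20:
        total = total + d * 28
        z = 31 >= price
    else:
        d = price % price
    z = price * z // d
    pairs = total // pairs
    log(3)
    z = total * (19 // 34)
    d = d > price
    return total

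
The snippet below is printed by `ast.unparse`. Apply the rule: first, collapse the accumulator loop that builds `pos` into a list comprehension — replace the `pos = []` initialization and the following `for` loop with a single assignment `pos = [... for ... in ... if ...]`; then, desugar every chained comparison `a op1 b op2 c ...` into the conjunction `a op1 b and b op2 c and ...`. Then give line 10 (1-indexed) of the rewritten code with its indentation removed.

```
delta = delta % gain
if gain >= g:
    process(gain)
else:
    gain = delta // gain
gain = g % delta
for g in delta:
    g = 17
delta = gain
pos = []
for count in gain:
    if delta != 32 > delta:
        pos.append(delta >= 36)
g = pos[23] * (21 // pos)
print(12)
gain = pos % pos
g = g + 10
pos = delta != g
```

Transformed code:
delta = delta % gain
if gain >= g:
    process(gain)
else:
    gain = delta // gain
gain = g % delta
for g in delta:
    g = 17
delta = gain
pos = [delta >= 36 for count in gain if delta != 32 and 32 > delta]
g = pos[23] * (21 // pos)
print(12)
gain = pos % pos
g = g + 10
pos = delta != g

pos = [delta >= 36 for count in gain if delta != 32 and 32 > delta]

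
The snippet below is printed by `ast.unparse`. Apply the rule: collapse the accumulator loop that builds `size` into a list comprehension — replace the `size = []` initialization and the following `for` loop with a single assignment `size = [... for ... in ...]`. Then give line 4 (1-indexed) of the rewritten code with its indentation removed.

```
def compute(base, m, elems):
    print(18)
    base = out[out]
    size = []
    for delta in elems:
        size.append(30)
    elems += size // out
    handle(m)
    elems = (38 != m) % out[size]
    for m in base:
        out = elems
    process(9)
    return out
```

size = [30 for delta in elems]

Transformed code:
def compute(base, m, elems):
    print(18)
    base = out[out]
    size = [30 for delta in elems]
    elems += size // out
    handle(m)
    elems = (38 != m) % out[size]
    for m in base:
        out = elems
    process(9)
    return out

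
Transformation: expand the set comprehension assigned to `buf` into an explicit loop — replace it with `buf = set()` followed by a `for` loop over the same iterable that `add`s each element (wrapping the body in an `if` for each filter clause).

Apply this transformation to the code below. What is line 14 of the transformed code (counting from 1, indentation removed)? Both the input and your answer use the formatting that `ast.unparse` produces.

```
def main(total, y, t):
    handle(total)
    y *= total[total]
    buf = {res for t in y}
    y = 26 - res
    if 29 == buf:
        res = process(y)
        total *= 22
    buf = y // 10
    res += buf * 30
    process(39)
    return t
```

Transformed code:
def main(total, y, t):
    handle(total)
    y *= total[total]
    buf = set()
    for t in y:
        buf.add(res)
    y = 26 - res
    if 29 == buf:
        res = process(y)
        total *= 22
    buf = y // 10
    res += buf * 30
    process(39)
    return t

return t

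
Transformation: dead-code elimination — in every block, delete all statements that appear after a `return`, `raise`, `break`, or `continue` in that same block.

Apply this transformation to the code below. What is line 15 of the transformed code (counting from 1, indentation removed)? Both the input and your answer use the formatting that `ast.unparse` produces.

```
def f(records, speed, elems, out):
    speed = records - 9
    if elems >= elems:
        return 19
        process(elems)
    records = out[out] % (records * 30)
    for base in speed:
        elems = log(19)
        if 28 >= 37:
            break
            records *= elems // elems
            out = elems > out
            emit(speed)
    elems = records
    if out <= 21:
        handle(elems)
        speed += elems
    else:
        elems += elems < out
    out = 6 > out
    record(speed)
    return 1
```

elems += elems < out

Transformed code:
def f(records, speed, elems, out):
    speed = records - 9
    if elems >= elems:
        return 19
    records = out[out] % (records * 30)
    for base in speed:
        elems = log(19)
        if 28 >= 37:
            break
    elems = records
    if out <= 21:
        handle(elems)
        speed += elems
    else:
        elems += elems < out
    out = 6 > out
    record(speed)
    return 1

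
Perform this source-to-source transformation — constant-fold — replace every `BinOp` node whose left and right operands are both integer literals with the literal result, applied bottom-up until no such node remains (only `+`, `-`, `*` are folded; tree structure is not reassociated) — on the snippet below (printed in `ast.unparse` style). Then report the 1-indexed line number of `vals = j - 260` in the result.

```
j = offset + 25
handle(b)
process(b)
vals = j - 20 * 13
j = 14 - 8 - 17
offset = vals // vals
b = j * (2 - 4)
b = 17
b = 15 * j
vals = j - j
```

4

Transformed code:
j = offset + 25
handle(b)
process(b)
vals = j - 260
j = -11
offset = vals // vals
b = j * -2
b = 17
b = 15 * j
vals = j - j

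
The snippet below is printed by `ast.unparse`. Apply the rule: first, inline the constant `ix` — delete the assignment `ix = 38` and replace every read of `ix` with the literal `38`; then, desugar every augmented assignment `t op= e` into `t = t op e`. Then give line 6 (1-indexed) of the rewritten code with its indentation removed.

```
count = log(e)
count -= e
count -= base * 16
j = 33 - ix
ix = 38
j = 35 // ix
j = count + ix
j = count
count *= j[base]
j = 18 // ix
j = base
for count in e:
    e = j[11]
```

j = count + 38

Transformed code:
count = log(e)
count = count - e
count = count - base * 16
j = 33 - 38
j = 35 // 38
j = count + 38
j = count
count = count * j[base]
j = 18 // 38
j = base
for count in e:
    e = j[11]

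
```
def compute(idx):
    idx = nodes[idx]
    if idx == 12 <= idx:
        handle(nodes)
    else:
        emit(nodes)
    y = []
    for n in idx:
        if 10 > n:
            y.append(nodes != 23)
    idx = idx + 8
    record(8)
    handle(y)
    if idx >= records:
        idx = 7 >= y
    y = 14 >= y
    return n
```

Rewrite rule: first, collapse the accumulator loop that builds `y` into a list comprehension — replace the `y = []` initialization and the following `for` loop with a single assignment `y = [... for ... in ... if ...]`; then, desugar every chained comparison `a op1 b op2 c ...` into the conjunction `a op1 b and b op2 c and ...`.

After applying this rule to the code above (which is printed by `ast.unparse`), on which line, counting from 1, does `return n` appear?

Transformed code:
def compute(idx):
    idx = nodes[idx]
    if idx == 12 and 12 <= idx:
        handle(nodes)
    else:
        emit(nodes)
    y = [nodes != 23 for n in idx if 10 > n]
    idx = idx + 8
    record(8)
    handle(y)
    if idx >= records:
        idx = 7 >= y
    y = 14 >= y
    return n

14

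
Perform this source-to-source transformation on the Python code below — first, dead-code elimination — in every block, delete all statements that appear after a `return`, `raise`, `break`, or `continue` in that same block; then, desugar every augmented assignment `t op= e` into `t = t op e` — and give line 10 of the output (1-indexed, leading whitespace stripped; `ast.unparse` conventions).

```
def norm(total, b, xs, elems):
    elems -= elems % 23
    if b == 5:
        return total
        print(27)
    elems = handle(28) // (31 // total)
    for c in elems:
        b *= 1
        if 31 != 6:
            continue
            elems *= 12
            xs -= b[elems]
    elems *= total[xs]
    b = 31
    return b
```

Transformed code:
def norm(total, b, xs, elems):
    elems = elems - elems % 23
    if b == 5:
        return total
    elems = handle(28) // (31 // total)
    for c in elems:
        b = b * 1
        if 31 != 6:
            continue
    elems = elems * total[xs]
    b = 31
    return b

elems = elems * total[xs]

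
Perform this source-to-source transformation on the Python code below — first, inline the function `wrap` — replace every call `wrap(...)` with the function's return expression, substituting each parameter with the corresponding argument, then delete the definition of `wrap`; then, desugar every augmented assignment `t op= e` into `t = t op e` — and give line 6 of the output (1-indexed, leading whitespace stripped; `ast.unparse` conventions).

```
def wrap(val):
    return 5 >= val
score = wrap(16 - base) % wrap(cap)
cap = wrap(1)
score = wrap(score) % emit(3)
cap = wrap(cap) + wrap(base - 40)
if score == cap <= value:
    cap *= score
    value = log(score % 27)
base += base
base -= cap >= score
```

Transformed code:
score = (5 >= 16 - base) % (5 >= cap)
cap = 5 >= 1
score = (5 >= score) % emit(3)
cap = (5 >= cap) + (5 >= base - 40)
if score == cap <= value:
    cap = cap * score
    value = log(score % 27)
base = base + base
base = base - (cap >= score)

cap = cap * score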